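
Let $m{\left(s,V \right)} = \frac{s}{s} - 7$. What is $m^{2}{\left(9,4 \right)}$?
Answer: $36$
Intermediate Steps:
$m{\left(s,V \right)} = -6$ ($m{\left(s,V \right)} = 1 - 7 = -6$)
$m^{2}{\left(9,4 \right)} = \left(-6\right)^{2} = 36$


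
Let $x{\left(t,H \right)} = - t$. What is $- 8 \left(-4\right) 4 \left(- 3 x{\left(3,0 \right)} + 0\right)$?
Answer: $1152$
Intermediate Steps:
$- 8 \left(-4\right) 4 \left(- 3 x{\left(3,0 \right)} + 0\right) = - 8 \left(-4\right) 4 \left(- 3 \left(\left(-1\right) 3\right) + 0\right) = - 8 \left(- 16 \left(\left(-3\right) \left(-3\right) + 0\right)\right) = - 8 \left(- 16 \left(9 + 0\right)\right) = - 8 \left(\left(-16\right) 9\right) = \left(-8\right) \left(-144\right) = 1152$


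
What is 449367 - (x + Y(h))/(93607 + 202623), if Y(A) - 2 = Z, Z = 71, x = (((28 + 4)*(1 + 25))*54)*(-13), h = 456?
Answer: 133116570401/296230 ≈ 4.4937e+5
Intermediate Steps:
x = -584064 (x = ((32*26)*54)*(-13) = (832*54)*(-13) = 44928*(-13) = -584064)
Y(A) = 73 (Y(A) = 2 + 71 = 73)
449367 - (x + Y(h))/(93607 + 202623) = 449367 - (-584064 + 73)/(93607 + 202623) = 449367 - (-583991)/296230 = 449367 - 1*(-583991/296230) = 449367 + 583991/296230 = 133116570401/296230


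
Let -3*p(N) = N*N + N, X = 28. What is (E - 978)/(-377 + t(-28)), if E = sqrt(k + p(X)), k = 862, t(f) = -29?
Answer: 489/203 - sqrt(5322)/1218 ≈ 2.3490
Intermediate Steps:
p(N) = -N/3 - N**2/3 (p(N) = -(N*N + N)/3 = -(N**2 + N)/3 = -(N + N**2)/3 = -N/3 - N**2/3)
E = sqrt(5322)/3 (E = sqrt(862 - 1/3*28*(1 + 28)) = sqrt(862 - 1/3*28*29) = sqrt(862 - 812/3) = sqrt(1774/3) = sqrt(5322)/3 ≈ 24.317)
(E - 978)/(-377 + t(-28)) = (sqrt(5322)/3 - 978)/(-377 - 29) = (-978 + sqrt(5322)/3)/(-406) = (-978 + sqrt(5322)/3)*(-1/406) = 489/203 - sqrt(5322)/1218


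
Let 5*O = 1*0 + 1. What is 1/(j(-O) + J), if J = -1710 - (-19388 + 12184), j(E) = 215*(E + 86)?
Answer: 1/23941 ≈ 4.1769e-5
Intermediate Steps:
O = 1/5 (O = (1*0 + 1)/5 = (0 + 1)/5 = (1/5)*1 = 1/5 ≈ 0.20000)
j(E) = 18490 + 215*E (j(E) = 215*(86 + E) = 18490 + 215*E)
J = 5494 (J = -1710 - 1*(-7204) = -1710 + 7204 = 5494)
1/(j(-O) + J) = 1/((18490 + 215*(-1*1/5)) + 5494) = 1/((18490 + 215*(-1/5)) + 5494) = 1/((18490 - 43) + 5494) = 1/(18447 + 5494) = 1/23941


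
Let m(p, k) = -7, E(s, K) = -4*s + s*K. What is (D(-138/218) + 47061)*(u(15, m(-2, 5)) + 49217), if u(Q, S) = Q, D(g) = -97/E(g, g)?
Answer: 80675891948416/34845 ≈ 2.3153e+9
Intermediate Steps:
E(s, K) = -4*s + K*s
D(g) = -97/(g*(-4 + g)) (D(g) = -97*1/(g*(-4 + g)) = -97/(g*(-4 + g)))
(D(-138/218) + 47061)*(u(15, m(-2, 5)) + 49217) = (-97/(((-138/218))*(-4 - 138/218)) + 47061)*(15 + 49217) = (-97/(((-138*1/218))*(-4 - 138*1/218)) + 47061)*49232 = (-97/((-69/109)*(-4 - 69/109)) + 47061)*49232 = (-97*(-109/69)/(-505/109) + 47061)*49232 = (-97*(-109/69)*(-109/505) + 47061)*49232 = (-1152457/34845 + 47061)*49232 = (1638688088/34845)*49232 = 80675891948416/34845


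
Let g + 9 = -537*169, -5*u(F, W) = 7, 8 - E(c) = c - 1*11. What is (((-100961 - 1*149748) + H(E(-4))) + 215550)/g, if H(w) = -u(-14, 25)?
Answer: 29298/75635 ≈ 0.38736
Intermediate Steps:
E(c) = 19 - c (E(c) = 8 - (c - 1*11) = 8 - (c - 11) = 8 - (-11 + c) = 8 + (11 - c) = 19 - c)
u(F, W) = -7/5 (u(F, W) = -⅕*7 = -7/5)
g = -90762 (g = -9 - 537*169 = -9 - 90753 = -90762)
H(w) = 7/5 (H(w) = -1*(-7/5) = 7/5)
(((-100961 - 1*149748) + H(E(-4))) + 215550)/g = (((-100961 - 1*149748) + 7/5) + 215550)/(-90762) = (((-100961 - 149748) + 7/5) + 215550)*(-1/90762) = ((-250709 + 7/5) + 215550)*(-1/90762) = (-1253538/5 + 215550)*(-1/90762) = -175788/5*(-1/90762) = 29298/75635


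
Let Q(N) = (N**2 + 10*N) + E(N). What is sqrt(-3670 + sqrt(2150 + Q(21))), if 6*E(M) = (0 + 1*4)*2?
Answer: sqrt(-33030 + 3*sqrt(25221))/3 ≈ 60.142*I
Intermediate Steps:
E(M) = 4/3 (E(M) = ((0 + 1*4)*2)/6 = ((0 + 4)*2)/6 = (4*2)/6 = (1/6)*8 = 4/3)
Q(N) = 4/3 + N**2 + 10*N (Q(N) = (N**2 + 10*N) + 4/3 = 4/3 + N**2 + 10*N)
sqrt(-3670 + sqrt(2150 + Q(21))) = sqrt(-3670 + sqrt(2150 + (4/3 + 21**2 + 10*21))) = sqrt(-3670 + sqrt(2150 + (4/3 + 441 + 210))) = sqrt(-3670 + sqrt(2150 + 1957/3)) = sqrt(-3670 + sqrt(8407/3)) = sqrt(-3670 + sqrt(25221)/3)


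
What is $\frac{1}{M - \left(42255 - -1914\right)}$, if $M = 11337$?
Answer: $- \frac{1}{32832} \approx -3.0458 \cdot 10^{-5}$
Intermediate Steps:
$\frac{1}{M - \left(42255 - -1914\right)} = \frac{1}{11337 - \left(42255 - -1914\right)} = \frac{1}{11337 - 44169} = \frac{1}{-32832} = - \frac{1}{32832}$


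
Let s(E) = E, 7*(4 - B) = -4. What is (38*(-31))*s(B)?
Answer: -37696/7 ≈ -5385.1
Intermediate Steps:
B = 32/7 (B = 4 - 1/7*(-4) = 4 + 4/7 = 32/7 ≈ 4.5714)
(38*(-31))*s(B) = (38*(-31))*(32/7) = -1178*32/7 = -37696/7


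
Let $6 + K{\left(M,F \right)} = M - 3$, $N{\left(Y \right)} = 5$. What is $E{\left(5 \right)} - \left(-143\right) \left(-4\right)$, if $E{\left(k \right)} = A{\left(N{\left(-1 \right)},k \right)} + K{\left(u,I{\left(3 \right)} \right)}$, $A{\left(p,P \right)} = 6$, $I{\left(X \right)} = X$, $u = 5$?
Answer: $-570$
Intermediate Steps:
$K{\left(M,F \right)} = -9 + M$ ($K{\left(M,F \right)} = -6 + \left(M - 3\right) = -6 + \left(-3 + M\right) = -9 + M$)
$E{\left(k \right)} = 2$ ($E{\left(k \right)} = 6 + \left(-9 + 5\right) = 6 - 4 = 2$)
$E{\left(5 \right)} - \left(-143\right) \left(-4\right) = 2 - \left(-143\right) \left(-4\right) = 2 - 572 = -570$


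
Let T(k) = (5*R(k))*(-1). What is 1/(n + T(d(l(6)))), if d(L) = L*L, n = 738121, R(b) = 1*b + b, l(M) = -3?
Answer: 1/738031 ≈ 1.3550e-6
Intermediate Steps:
R(b) = 2*b (R(b) = b + b = 2*b)
d(L) = L²
T(k) = -10*k (T(k) = (5*(2*k))*(-1) = (10*k)*(-1) = -10*k)
1/(n + T(d(l(6)))) = 1/(738121 - 10*(-3)²) = 1/(738121 - 10*9) = 1/(738121 - 90) = 1/738031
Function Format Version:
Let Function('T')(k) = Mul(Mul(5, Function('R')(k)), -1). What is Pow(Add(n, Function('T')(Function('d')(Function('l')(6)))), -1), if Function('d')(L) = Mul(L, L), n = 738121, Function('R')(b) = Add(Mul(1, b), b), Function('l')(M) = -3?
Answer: Rational(1, 738031) ≈ 1.3550e-6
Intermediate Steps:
Function('R')(b) = Mul(2, b) (Function('R')(b) = Add(b, b) = Mul(2, b))
Function('d')(L) = Pow(L, 2)
Function('T')(k) = Mul(-10, k) (Function('T')(k) = Mul(Mul(5, Mul(2, k)), -1) = Mul(Mul(10, k), -1) = Mul(-10, k))
Pow(Add(n, Function('T')(Function('d')(Function('l')(6)))), -1) = Pow(Add(738121, Mul(-10, Pow(-3, 2))), -1) = Pow(Add(738121, Mul(-10, 9)), -1) = Pow(Add(738121, -90), -1) = Pow(738031, -1) = Rational(1, 738031)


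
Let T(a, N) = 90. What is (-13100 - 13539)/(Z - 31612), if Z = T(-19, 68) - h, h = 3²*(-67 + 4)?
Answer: 26639/30955 ≈ 0.86057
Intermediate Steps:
h = -567 (h = 9*(-63) = -567)
Z = 657 (Z = 90 - 1*(-567) = 90 + 567 = 657)
(-13100 - 13539)/(Z - 31612) = (-13100 - 13539)/(657 - 31612) = -26639/(-30955) = -26639*(-1/30955) = 26639/30955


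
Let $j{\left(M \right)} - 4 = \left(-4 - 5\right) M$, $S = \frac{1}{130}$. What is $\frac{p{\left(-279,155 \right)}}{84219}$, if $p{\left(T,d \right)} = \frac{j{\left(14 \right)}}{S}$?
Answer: $- \frac{15860}{84219} \approx -0.18832$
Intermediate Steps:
$S = \frac{1}{130} \approx 0.0076923$
$j{\left(M \right)} = 4 - 9 M$ ($j{\left(M \right)} = 4 + \left(-4 - 5\right) M = 4 - 9 M$)
$p{\left(T,d \right)} = -15860$ ($p{\left(T,d \right)} = \left(4 - 126\right) \frac{1}{\frac{1}{130}} = \left(4 - 126\right) 130 = \left(-122\right) 130 = -15860$)
$\frac{p{\left(-279,155 \right)}}{84219} = - \frac{15860}{84219}$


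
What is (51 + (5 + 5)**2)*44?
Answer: 6644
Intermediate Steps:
(51 + (5 + 5)**2)*44 = (51 + 10**2)*44 = (51 + 100)*44 = 151*44 = 6644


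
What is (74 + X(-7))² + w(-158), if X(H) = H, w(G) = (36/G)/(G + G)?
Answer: 56031707/12482 ≈ 4489.0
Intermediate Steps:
w(G) = 18/G² (w(G) = (36/G)/((2*G)) = (36/G)*(1/(2*G)) = 18/G²)
(74 + X(-7))² + w(-158) = (74 - 7)² + 18/(-158)² = 67² + 18*(1/24964) = 4489 + 9/12482 = 56031707/12482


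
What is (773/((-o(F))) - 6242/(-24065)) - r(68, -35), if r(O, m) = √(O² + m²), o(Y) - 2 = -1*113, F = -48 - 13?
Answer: 19295107/2671215 - √5849 ≈ -69.255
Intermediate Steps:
F = -61
o(Y) = -111 (o(Y) = 2 - 1*113 = 2 - 113 = -111)
(773/((-o(F))) - 6242/(-24065)) - r(68, -35) = (773/((-1*(-111))) - 6242/(-24065)) - √(68² + (-35)²) = (773/111 - 6242*(-1/24065)) - √(4624 + 1225) = (773*(1/111) + 6242/24065) - √5849 = (773/111 + 6242/24065) - √5849 = 19295107/2671215 - √5849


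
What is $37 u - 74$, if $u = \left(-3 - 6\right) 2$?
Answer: $-740$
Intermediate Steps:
$u = -18$ ($u = \left(-9\right) 2 = -18$)
$37 u - 74 = 37 \left(-18\right) - 74 = -666 - 74 = -740$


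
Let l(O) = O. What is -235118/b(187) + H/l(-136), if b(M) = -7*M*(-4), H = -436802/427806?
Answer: -100568074231/2239992216 ≈ -44.897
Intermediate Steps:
H = -218401/213903 (H = -436802*1/427806 = -218401/213903 ≈ -1.0210)
b(M) = 28*M
-235118/b(187) + H/l(-136) = -235118/(28*187) - 218401/213903/(-136) = -235118/5236 - 218401/213903*(-1/136) = -235118*1/5236 + 218401/29090808 = -117559/2618 + 218401/29090808 = -100568074231/2239992216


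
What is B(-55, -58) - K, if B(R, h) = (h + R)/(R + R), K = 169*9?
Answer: -167197/110 ≈ -1520.0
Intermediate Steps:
K = 1521
B(R, h) = (R + h)/(2*R) (B(R, h) = (R + h)/((2*R)) = (R + h)*(1/(2*R)) = (R + h)/(2*R))
B(-55, -58) - K = (½)*(-55 - 58)/(-55) - 1*1521 = (½)*(-1/55)*(-113) - 1521 = 113/110 - 1521 = -167197/110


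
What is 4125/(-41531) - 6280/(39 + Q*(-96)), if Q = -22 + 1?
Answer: -53858311/17069241 ≈ -3.1553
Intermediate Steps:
Q = -21
4125/(-41531) - 6280/(39 + Q*(-96)) = 4125/(-41531) - 6280/(39 - 21*(-96)) = 4125*(-1/41531) - 6280/(39 + 2016) = -4125/41531 - 6280/2055 = -4125/41531 - 6280*1/2055 = -4125/41531 - 1256/411 = -53858311/17069241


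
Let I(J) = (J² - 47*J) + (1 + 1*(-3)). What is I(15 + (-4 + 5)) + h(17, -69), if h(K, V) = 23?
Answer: -475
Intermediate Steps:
I(J) = -2 + J² - 47*J (I(J) = (J² - 47*J) + (1 - 3) = (J² - 47*J) - 2 = -2 + J² - 47*J)
I(15 + (-4 + 5)) + h(17, -69) = (-2 + (15 + (-4 + 5))² - 47*(15 + (-4 + 5))) + 23 = (-2 + (15 + 1)² - 47*(15 + 1)) + 23 = (-2 + 16² - 47*16) + 23 = (-2 + 256 - 752) + 23 = -498 + 23 = -475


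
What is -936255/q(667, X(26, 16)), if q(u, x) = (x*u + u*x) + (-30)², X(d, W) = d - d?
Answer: -62417/60 ≈ -1040.3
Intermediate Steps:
X(d, W) = 0
q(u, x) = 900 + 2*u*x (q(u, x) = (u*x + u*x) + 900 = 2*u*x + 900 = 900 + 2*u*x)
-936255/q(667, X(26, 16)) = -936255/(900 + 2*667*0) = -936255/(900 + 0) = -936255/900 = -936255*1/900 = -62417/60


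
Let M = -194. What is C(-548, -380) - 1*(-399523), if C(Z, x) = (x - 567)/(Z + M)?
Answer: 296447013/742 ≈ 3.9952e+5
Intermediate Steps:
C(Z, x) = (-567 + x)/(-194 + Z) (C(Z, x) = (x - 567)/(Z - 194) = (-567 + x)/(-194 + Z))
C(-548, -380) - 1*(-399523) = (-567 - 380)/(-194 - 548) - 1*(-399523) = -947/(-742) + 399523 = -1/742*(-947) + 399523 = 947/742 + 399523 = 296447013/742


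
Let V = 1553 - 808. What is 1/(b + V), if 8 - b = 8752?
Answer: -1/7999 ≈ -0.00012502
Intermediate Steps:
b = -8744 (b = 8 - 1*8752 = 8 - 8752 = -8744)
V = 745
1/(b + V) = 1/(-8744 + 745) = 1/(-7999) = -1/7999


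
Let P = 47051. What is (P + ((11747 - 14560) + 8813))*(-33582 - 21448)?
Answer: -2919396530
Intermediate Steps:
(P + ((11747 - 14560) + 8813))*(-33582 - 21448) = (47051 + ((11747 - 14560) + 8813))*(-33582 - 21448) = (47051 + (-2813 + 8813))*(-55030) = (47051 + 6000)*(-55030) = 53051*(-55030) = -2919396530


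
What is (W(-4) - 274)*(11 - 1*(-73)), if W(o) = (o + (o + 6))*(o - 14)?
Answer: -19992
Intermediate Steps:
W(o) = (-14 + o)*(6 + 2*o) (W(o) = (o + (6 + o))*(-14 + o) = (6 + 2*o)*(-14 + o) = (-14 + o)*(6 + 2*o))
(W(-4) - 274)*(11 - 1*(-73)) = ((-84 - 22*(-4) + 2*(-4)²) - 274)*(11 - 1*(-73)) = ((-84 + 88 + 2*16) - 274)*(11 + 73) = ((-84 + 88 + 32) - 274)*84 = (36 - 274)*84 = -238*84 = -19992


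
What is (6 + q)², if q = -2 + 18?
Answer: 484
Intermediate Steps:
q = 16
(6 + q)² = (6 + 16)² = 22² = 484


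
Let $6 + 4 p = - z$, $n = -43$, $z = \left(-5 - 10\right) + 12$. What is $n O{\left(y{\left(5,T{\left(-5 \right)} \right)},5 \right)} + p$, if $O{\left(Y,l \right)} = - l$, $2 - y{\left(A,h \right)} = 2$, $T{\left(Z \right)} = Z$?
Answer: $\frac{857}{4} \approx 214.25$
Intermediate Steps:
$y{\left(A,h \right)} = 0$ ($y{\left(A,h \right)} = 2 - 2 = 0$)
$z = -3$ ($z = -15 + 12 = -3$)
$p = - \frac{3}{4}$ ($p = - \frac{3}{2} + \frac{\left(-1\right) \left(-3\right)}{4} = - \frac{3}{2} + \frac{1}{4} \cdot 3 = - \frac{3}{2} + \frac{3}{4} = - \frac{3}{4} \approx -0.75$)
$n O{\left(y{\left(5,T{\left(-5 \right)} \right)},5 \right)} + p = - 43 \left(\left(-1\right) 5\right) - \frac{3}{4} = \left(-43\right) \left(-5\right) - \frac{3}{4} = 215 - \frac{3}{4} = \frac{857}{4}$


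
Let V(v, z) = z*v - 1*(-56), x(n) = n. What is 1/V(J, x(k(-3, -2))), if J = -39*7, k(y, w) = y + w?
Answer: 1/1421 ≈ 0.00070373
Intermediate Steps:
k(y, w) = w + y
J = -273
V(v, z) = 56 + v*z (V(v, z) = v*z + 56 = 56 + v*z)
1/V(J, x(k(-3, -2))) = 1/(56 - 273*(-2 - 3)) = 1/(56 - 273*(-5)) = 1/(56 + 1365) = 1/1421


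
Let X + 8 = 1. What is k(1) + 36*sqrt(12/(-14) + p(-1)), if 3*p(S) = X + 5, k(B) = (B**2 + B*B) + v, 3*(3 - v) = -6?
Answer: 7 + 48*I*sqrt(42)/7 ≈ 7.0 + 44.439*I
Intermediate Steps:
X = -7 (X = -8 + 1 = -7)
v = 5 (v = 3 - 1/3*(-6) = 3 + 2 = 5)
k(B) = 5 + 2*B**2 (k(B) = (B**2 + B*B) + 5 = (B**2 + B**2) + 5 = 2*B**2 + 5 = 5 + 2*B**2)
p(S) = -2/3 (p(S) = (-7 + 5)/3 = (1/3)*(-2) = -2/3)
k(1) + 36*sqrt(12/(-14) + p(-1)) = (5 + 2*1**2) + 36*sqrt(12/(-14) - 2/3) = (5 + 2*1) + 36*sqrt(12*(-1/14) - 2/3) = (5 + 2) + 36*sqrt(-6/7 - 2/3) = 7 + 36*sqrt(-32/21) = 7 + 36*(4*I*sqrt(42)/21) = 7 + 48*I*sqrt(42)/7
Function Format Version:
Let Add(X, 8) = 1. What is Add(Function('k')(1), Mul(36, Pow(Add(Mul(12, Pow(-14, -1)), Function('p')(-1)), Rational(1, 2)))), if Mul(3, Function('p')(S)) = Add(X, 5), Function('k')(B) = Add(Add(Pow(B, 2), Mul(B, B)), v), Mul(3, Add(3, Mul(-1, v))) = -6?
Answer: Add(7, Mul(Rational(48, 7), I, Pow(42, Rational(1, 2)))) ≈ Add(7.0000, Mul(44.439, I))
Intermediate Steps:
X = -7 (X = Add(-8, 1) = -7)
v = 5 (v = Add(3, Mul(Rational(-1, 3), -6)) = Add(3, 2) = 5)
Function('k')(B) = Add(5, Mul(2, Pow(B, 2))) (Function('k')(B) = Add(Add(Pow(B, 2), Mul(B, B)), 5) = Add(Add(Pow(B, 2), Pow(B, 2)), 5) = Add(Mul(2, Pow(B, 2)), 5) = Add(5, Mul(2, Pow(B, 2))))
Function('p')(S) = Rational(-2, 3) (Function('p')(S) = Mul(Rational(1, 3), Add(-7, 5)) = Mul(Rational(1, 3), -2) = Rational(-2, 3))
Add(Function('k')(1), Mul(36, Pow(Add(Mul(12, Pow(-14, -1)), Function('p')(-1)), Rational(1, 2)))) = Add(Add(5, Mul(2, Pow(1, 2))), Mul(36, Pow(Add(Mul(12, Pow(-14, -1)), Rational(-2, 3)), Rational(1, 2)))) = Add(Add(5, Mul(2, 1)), Mul(36, Pow(Add(Mul(12, Rational(-1, 14)), Rational(-2, 3)), Rational(1, 2)))) = Add(Add(5, 2), Mul(36, Pow(Add(Rational(-6, 7), Rational(-2, 3)), Rational(1, 2)))) = Add(7, Mul(36, Pow(Rational(-32, 21), Rational(1, 2)))) = Add(7, Mul(36, Mul(Rational(4, 21), I, Pow(42, Rational(1, 2))))) = Add(7, Mul(Rational(48, 7), I, Pow(42, Rational(1, 2))))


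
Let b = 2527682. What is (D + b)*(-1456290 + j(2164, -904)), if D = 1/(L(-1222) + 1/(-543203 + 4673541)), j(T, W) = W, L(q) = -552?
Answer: -8397779753469894093528/2279946575 ≈ -3.6833e+12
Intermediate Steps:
D = -4130338/2279946575 (D = 1/(-552 + 1/(-543203 + 4673541)) = 1/(-552 + 1/4130338) = 1/(-2279946575/4130338) = -4130338/2279946575 ≈ -0.0018116)
(D + b)*(-1456290 + j(2164, -904)) = (-4130338/2279946575 + 2527682)*(-1456290 - 904) = (5762979914458812/2279946575)*(-1457194) = -8397779753469894093528/2279946575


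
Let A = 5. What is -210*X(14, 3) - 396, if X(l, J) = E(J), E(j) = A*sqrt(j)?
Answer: -396 - 1050*sqrt(3) ≈ -2214.7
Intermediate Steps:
E(j) = 5*sqrt(j)
X(l, J) = 5*sqrt(J)
-210*X(14, 3) - 396 = -1050*sqrt(3) - 396 = -396 - 1050*sqrt(3)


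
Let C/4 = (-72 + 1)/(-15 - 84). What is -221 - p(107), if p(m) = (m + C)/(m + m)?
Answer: -4692983/21186 ≈ -221.51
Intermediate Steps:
C = 284/99 (C = 4*((-72 + 1)/(-15 - 84)) = 4*(-71/(-99)) = 4*(-71*(-1/99)) = 4*(71/99) = 284/99 ≈ 2.8687)
p(m) = (284/99 + m)/(2*m) (p(m) = (m + 284/99)/(m + m) = (284/99 + m)/((2*m)) = (284/99 + m)*(1/(2*m)) = (284/99 + m)/(2*m))
-221 - p(107) = -221 - (284 + 99*107)/(198*107) = -221 - (284 + 10593)/(198*107) = -221 - 10877/(198*107) = -221 - 1*10877/21186 = -221 - 10877/21186 = -4692983/21186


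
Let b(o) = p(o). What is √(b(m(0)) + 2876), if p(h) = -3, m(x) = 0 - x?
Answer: 13*√17 ≈ 53.600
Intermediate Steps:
m(x) = -x
b(o) = -3
√(b(m(0)) + 2876) = √(-3 + 2876) = √2873 = 13*√17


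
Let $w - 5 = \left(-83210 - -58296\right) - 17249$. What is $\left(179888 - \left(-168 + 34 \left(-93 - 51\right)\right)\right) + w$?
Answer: $142794$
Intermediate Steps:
$w = -42158$ ($w = 5 - 42163 = -42158$)
$\left(179888 - \left(-168 + 34 \left(-93 - 51\right)\right)\right) + w = \left(179888 - \left(-168 + 34 \left(-93 - 51\right)\right)\right) - 42158 = \left(179888 + \left(168 - -4896\right)\right) - 42158 = \left(179888 + \left(168 + 4896\right)\right) - 42158 = \left(179888 + 5064\right) - 42158 = 184952 - 42158 = 142794$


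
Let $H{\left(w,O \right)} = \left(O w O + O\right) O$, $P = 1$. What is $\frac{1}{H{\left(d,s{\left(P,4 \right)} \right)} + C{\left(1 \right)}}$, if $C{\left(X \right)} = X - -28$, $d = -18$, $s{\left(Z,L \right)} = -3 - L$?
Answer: $\frac{1}{6252} \approx 0.00015995$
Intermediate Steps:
$H{\left(w,O \right)} = O \left(O + w O^{2}\right)$ ($H{\left(w,O \right)} = \left(w O^{2} + O\right) O = \left(O + w O^{2}\right) O = O \left(O + w O^{2}\right)$)
$C{\left(X \right)} = 28 + X$ ($C{\left(X \right)} = X + 28 = 28 + X$)
$\frac{1}{H{\left(d,s{\left(P,4 \right)} \right)} + C{\left(1 \right)}} = \frac{1}{\left(-3 - 4\right)^{2} \left(1 + \left(-3 - 4\right) \left(-18\right)\right) + \left(28 + 1\right)} = \frac{1}{\left(-3 - 4\right)^{2} \left(1 + \left(-3 - 4\right) \left(-18\right)\right) + 29} = \frac{1}{\left(-7\right)^{2} \left(1 - -126\right) + 29} = \frac{1}{49 \left(1 + 126\right) + 29} = \frac{1}{49 \cdot 127 + 29} = \frac{1}{6223 + 29} = \frac{1}{6252}$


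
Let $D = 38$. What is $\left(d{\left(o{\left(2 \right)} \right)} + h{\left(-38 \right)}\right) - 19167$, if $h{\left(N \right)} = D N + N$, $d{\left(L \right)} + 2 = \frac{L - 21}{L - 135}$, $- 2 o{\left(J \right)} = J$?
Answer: $- \frac{1404257}{68} \approx -20651.0$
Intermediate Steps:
$o{\left(J \right)} = - \frac{J}{2}$
$d{\left(L \right)} = -2 + \frac{-21 + L}{-135 + L}$ ($d{\left(L \right)} = -2 + \frac{L - 21}{L - 135} = -2 + \frac{-21 + L}{-135 + L}$)
$h{\left(N \right)} = 39 N$ ($h{\left(N \right)} = 38 N + N = 39 N$)
$\left(d{\left(o{\left(2 \right)} \right)} + h{\left(-38 \right)}\right) - 19167 = \left(\frac{249 - \left(- \frac{1}{2}\right) 2}{-135 - 1} + 39 \left(-38\right)\right) - 19167 = \left(\frac{249 - -1}{-135 - 1} - 1482\right) - 19167 = \left(\frac{249 + 1}{-136} - 1482\right) - 19167 = \left(\left(- \frac{1}{136}\right) 250 - 1482\right) - 19167 = \left(- \frac{125}{68} - 1482\right) - 19167 = - \frac{100901}{68} - 19167 = - \frac{1404257}{68}$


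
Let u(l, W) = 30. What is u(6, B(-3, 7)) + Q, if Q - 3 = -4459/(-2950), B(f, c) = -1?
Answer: 101809/2950 ≈ 34.512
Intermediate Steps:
Q = 13309/2950 (Q = 3 - 4459/(-2950) = 3 - 4459*(-1/2950) = 3 + 4459/2950 = 13309/2950 ≈ 4.5115)
u(6, B(-3, 7)) + Q = 30 + 13309/2950 = 101809/2950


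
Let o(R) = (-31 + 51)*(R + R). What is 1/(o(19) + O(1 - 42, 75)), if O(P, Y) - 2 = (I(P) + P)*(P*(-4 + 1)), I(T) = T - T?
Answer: -1/4281 ≈ -0.00023359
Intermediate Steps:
I(T) = 0
o(R) = 40*R (o(R) = 20*(2*R) = 40*R)
O(P, Y) = 2 - 3*P² (O(P, Y) = 2 + (0 + P)*(P*(-4 + 1)) = 2 + P*(P*(-3)) = 2 + P*(-3*P) = 2 - 3*P²)
1/(o(19) + O(1 - 42, 75)) = 1/(40*19 + (2 - 3*(1 - 42)²)) = 1/(760 + (2 - 3*(-41)²)) = 1/(760 + (2 - 3*1681)) = 1/(760 + (2 - 5043)) = 1/(760 - 5041) = 1/(-4281) = -1/4281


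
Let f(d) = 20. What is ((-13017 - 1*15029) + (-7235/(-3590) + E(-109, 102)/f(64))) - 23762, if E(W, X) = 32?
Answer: -185977741/3590 ≈ -51804.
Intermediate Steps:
((-13017 - 1*15029) + (-7235/(-3590) + E(-109, 102)/f(64))) - 23762 = ((-13017 - 1*15029) + (-7235/(-3590) + 32/20)) - 23762 = ((-13017 - 15029) + (-7235*(-1/3590) + 32*(1/20))) - 23762 = (-28046 + (1447/718 + 8/5)) - 23762 = (-28046 + 12979/3590) - 23762 = -100672161/3590 - 23762 = -185977741/3590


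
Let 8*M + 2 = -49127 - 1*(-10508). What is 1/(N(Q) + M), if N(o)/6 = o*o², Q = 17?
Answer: 8/197203 ≈ 4.0567e-5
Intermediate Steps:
N(o) = 6*o³ (N(o) = 6*(o*o²) = 6*o³)
M = -38621/8 (M = -¼ + (-49127 - 1*(-10508))/8 = -¼ + (-49127 + 10508)/8 = -¼ + (⅛)*(-38619) = -¼ - 38619/8 = -38621/8 ≈ -4827.6)
1/(N(Q) + M) = 1/(6*17³ - 38621/8) = 1/(6*4913 - 38621/8) = 1/(29478 - 38621/8) = 1/(197203/8) = 8/197203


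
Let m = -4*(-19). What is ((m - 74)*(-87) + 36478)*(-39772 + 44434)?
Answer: 169249248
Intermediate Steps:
m = 76
((m - 74)*(-87) + 36478)*(-39772 + 44434) = ((76 - 74)*(-87) + 36478)*(-39772 + 44434) = (2*(-87) + 36478)*4662 = (-174 + 36478)*4662 = 36304*4662 = 169249248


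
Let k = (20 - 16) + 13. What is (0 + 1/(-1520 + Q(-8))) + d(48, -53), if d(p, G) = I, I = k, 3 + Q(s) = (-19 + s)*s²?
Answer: 55266/3251 ≈ 17.000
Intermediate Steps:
Q(s) = -3 + s²*(-19 + s) (Q(s) = -3 + (-19 + s)*s² = -3 + s²*(-19 + s))
k = 17 (k = 4 + 13 = 17)
I = 17
d(p, G) = 17
(0 + 1/(-1520 + Q(-8))) + d(48, -53) = (0 + 1/(-1520 + (-3 + (-8)³ - 19*(-8)²))) + 17 = (0 + 1/(-1520 + (-3 - 512 - 19*64))) + 17 = (0 + 1/(-1520 + (-3 - 512 - 1216))) + 17 = (0 + 1/(-1520 - 1731)) + 17 = (0 + 1/(-3251)) + 17 = (0 - 1/3251) + 17 = -1/3251 + 17 = 55266/3251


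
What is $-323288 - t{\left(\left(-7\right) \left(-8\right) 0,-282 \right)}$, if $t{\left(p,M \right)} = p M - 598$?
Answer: $-322690$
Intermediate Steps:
$t{\left(p,M \right)} = -598 + M p$ ($t{\left(p,M \right)} = M p - 598 = -598 + M p$)
$-323288 - t{\left(\left(-7\right) \left(-8\right) 0,-282 \right)} = -323288 - \left(-598 - 282 \left(-7\right) \left(-8\right) 0\right) = -323288 - \left(-598 - 282 \cdot 56 \cdot 0\right) = -323288 - \left(-598 - 0\right) = -323288 - \left(-598 + 0\right) = -323288 - -598 = -323288 + 598 = -322690$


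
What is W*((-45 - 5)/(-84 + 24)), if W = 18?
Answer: 15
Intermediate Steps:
W*((-45 - 5)/(-84 + 24)) = 18*((-45 - 5)/(-84 + 24)) = 18*(-50/(-60)) = 18*(-50*(-1/60)) = 18*(⅚) = 15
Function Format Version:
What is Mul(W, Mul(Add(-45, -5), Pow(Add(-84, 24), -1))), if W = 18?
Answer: 15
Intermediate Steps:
Mul(W, Mul(Add(-45, -5), Pow(Add(-84, 24), -1))) = Mul(18, Mul(Add(-45, -5), Pow(Add(-84, 24), -1))) = Mul(18, Mul(-50, Pow(-60, -1))) = Mul(18, Mul(-50, Rational(-1, 60))) = Mul(18, Rational(5, 6)) = 15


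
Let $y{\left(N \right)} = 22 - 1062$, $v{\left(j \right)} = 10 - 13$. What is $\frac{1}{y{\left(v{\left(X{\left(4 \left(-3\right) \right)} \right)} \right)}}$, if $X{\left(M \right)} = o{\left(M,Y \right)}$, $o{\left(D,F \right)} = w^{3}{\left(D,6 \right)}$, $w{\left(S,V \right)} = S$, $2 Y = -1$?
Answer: $- \frac{1}{1040} \approx -0.00096154$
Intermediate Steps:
$Y = - \frac{1}{2}$ ($Y = \frac{1}{2} \left(-1\right) = - \frac{1}{2} \approx -0.5$)
$o{\left(D,F \right)} = D^{3}$
$X{\left(M \right)} = M^{3}$
$v{\left(j \right)} = -3$ ($v{\left(j \right)} = 10 - 13 = -3$)
$y{\left(N \right)} = -1040$ ($y{\left(N \right)} = 22 - 1062 = -1040$)
$\frac{1}{y{\left(v{\left(X{\left(4 \left(-3\right) \right)} \right)} \right)}} = \frac{1}{-1040} = - \frac{1}{1040}$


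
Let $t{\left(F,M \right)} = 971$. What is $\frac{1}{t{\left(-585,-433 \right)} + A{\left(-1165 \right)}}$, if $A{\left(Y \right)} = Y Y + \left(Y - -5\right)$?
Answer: $\frac{1}{1357036} \approx 7.369 \cdot 10^{-7}$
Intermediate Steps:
$A{\left(Y \right)} = 5 + Y + Y^{2}$ ($A{\left(Y \right)} = Y^{2} + \left(Y + 5\right) = Y^{2} + \left(5 + Y\right) = 5 + Y + Y^{2}$)
$\frac{1}{t{\left(-585,-433 \right)} + A{\left(-1165 \right)}} = \frac{1}{971 + \left(5 - 1165 + \left(-1165\right)^{2}\right)} = \frac{1}{971 + \left(5 - 1165 + 1357225\right)} = \frac{1}{971 + 1356065} = \frac{1}{1357036}$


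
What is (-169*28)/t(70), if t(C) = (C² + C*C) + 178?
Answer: -2366/4989 ≈ -0.47424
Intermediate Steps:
t(C) = 178 + 2*C² (t(C) = (C² + C²) + 178 = 2*C² + 178 = 178 + 2*C²)
(-169*28)/t(70) = (-169*28)/(178 + 2*70²) = -4732/(178 + 2*4900) = -4732/(178 + 9800) = -4732/9978 = -4732*1/9978 = -2366/4989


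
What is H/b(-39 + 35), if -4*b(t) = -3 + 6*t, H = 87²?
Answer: 3364/3 ≈ 1121.3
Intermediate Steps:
H = 7569
b(t) = ¾ - 3*t/2 (b(t) = -(-3 + 6*t)/4 = ¾ - 3*t/2)
H/b(-39 + 35) = 7569/(¾ - 3*(-39 + 35)/2) = 7569/(¾ - 3/2*(-4)) = 7569/(¾ + 6) = 7569/(27/4) = 7569*(4/27) = 3364/3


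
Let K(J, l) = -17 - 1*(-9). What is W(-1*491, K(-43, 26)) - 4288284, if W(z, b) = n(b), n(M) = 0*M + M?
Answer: -4288292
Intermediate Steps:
K(J, l) = -8 (K(J, l) = -17 + 9 = -8)
n(M) = M (n(M) = 0 + M = M)
W(z, b) = b
W(-1*491, K(-43, 26)) - 4288284 = -8 - 4288284 = -4288292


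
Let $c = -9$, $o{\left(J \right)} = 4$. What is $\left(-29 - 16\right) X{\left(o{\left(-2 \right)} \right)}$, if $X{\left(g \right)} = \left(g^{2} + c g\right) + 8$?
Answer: $540$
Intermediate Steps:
$X{\left(g \right)} = 8 + g^{2} - 9 g$ ($X{\left(g \right)} = \left(g^{2} - 9 g\right) + 8 = 8 + g^{2} - 9 g$)
$\left(-29 - 16\right) X{\left(o{\left(-2 \right)} \right)} = \left(-29 - 16\right) \left(8 + 4^{2} - 36\right) = \left(-29 - 16\right) \left(8 + 16 - 36\right) = \left(-45\right) \left(-12\right) = 540$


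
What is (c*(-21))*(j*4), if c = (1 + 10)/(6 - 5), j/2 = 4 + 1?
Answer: -9240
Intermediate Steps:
j = 10 (j = 2*(4 + 1) = 2*5 = 10)
c = 11 (c = 11/1 = 11*1 = 11)
(c*(-21))*(j*4) = (11*(-21))*(10*4) = -231*40 = -9240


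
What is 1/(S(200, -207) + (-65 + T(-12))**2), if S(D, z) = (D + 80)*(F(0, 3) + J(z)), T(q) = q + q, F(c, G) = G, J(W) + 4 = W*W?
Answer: 1/12005361 ≈ 8.3296e-8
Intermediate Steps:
J(W) = -4 + W**2 (J(W) = -4 + W*W = -4 + W**2)
T(q) = 2*q
S(D, z) = (-1 + z**2)*(80 + D) (S(D, z) = (D + 80)*(3 + (-4 + z**2)) = (80 + D)*(-1 + z**2) = (-1 + z**2)*(80 + D))
1/(S(200, -207) + (-65 + T(-12))**2) = 1/((-80 - 1*200 + 80*(-207)**2 + 200*(-207)**2) + (-65 + 2*(-12))**2) = 1/((-80 - 200 + 80*42849 + 200*42849) + (-65 - 24)**2) = 1/((-80 - 200 + 3427920 + 8569800) + (-89)**2) = 1/(11997440 + 7921) = 1/12005361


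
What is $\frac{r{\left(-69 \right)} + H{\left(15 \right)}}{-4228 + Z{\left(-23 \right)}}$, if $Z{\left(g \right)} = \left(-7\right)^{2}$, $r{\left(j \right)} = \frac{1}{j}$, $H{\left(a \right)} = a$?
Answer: $- \frac{1034}{288351} \approx -0.0035859$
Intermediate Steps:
$Z{\left(g \right)} = 49$
$\frac{r{\left(-69 \right)} + H{\left(15 \right)}}{-4228 + Z{\left(-23 \right)}} = \frac{\frac{1}{-69} + 15}{-4228 + 49} = \frac{- \frac{1}{69} + 15}{-4179} = \frac{1034}{69} \left(- \frac{1}{4179}\right) = - \frac{1034}{288351}$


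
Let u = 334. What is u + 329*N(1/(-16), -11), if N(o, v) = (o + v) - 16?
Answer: -137113/16 ≈ -8569.6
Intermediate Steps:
N(o, v) = -16 + o + v
u + 329*N(1/(-16), -11) = 334 + 329*(-16 + 1/(-16) - 11) = 334 + 329*(-16 - 1/16 - 11) = 334 + 329*(-433/16) = 334 - 142457/16 = -137113/16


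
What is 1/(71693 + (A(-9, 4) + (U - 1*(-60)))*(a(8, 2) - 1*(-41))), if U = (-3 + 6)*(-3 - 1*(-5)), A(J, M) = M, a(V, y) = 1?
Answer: 1/74633 ≈ 1.3399e-5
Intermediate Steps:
U = 6 (U = 3*(-3 + 5) = 3*2 = 6)
1/(71693 + (A(-9, 4) + (U - 1*(-60)))*(a(8, 2) - 1*(-41))) = 1/(71693 + (4 + (6 - 1*(-60)))*(1 - 1*(-41))) = 1/(71693 + (4 + (6 + 60))*(1 + 41)) = 1/(71693 + (4 + 66)*42) = 1/(71693 + 70*42) = 1/(71693 + 2940) = 1/74633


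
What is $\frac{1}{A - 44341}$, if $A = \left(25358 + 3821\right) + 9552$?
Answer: $- \frac{1}{5610} \approx -0.00017825$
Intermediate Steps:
$A = 38731$ ($A = 29179 + 9552 = 38731$)
$\frac{1}{A - 44341} = \frac{1}{38731 - 44341} = \frac{1}{-5610} = - \frac{1}{5610}$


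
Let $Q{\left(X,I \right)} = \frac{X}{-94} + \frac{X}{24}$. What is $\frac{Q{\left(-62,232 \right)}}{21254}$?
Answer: $- \frac{1085}{11987256} \approx -9.0513 \cdot 10^{-5}$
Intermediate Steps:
$Q{\left(X,I \right)} = \frac{35 X}{1128}$ ($Q{\left(X,I \right)} = X \left(- \frac{1}{94}\right) + X \frac{1}{24} = - \frac{X}{94} + \frac{X}{24} = \frac{35 X}{1128}$)
$\frac{Q{\left(-62,232 \right)}}{21254} = \frac{\frac{35}{1128} \left(-62\right)}{21254} = \left(- \frac{1085}{564}\right) \frac{1}{21254} = - \frac{1085}{11987256}$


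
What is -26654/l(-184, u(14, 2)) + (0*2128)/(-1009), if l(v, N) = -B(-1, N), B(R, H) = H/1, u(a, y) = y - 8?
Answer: -13327/3 ≈ -4442.3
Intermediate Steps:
u(a, y) = -8 + y
B(R, H) = H (B(R, H) = H*1 = H)
l(v, N) = -N
-26654/l(-184, u(14, 2)) + (0*2128)/(-1009) = -26654*(-1/(-8 + 2)) + (0*2128)/(-1009) = -26654/((-1*(-6))) + 0*(-1/1009) = -26654/6 + 0 = -26654*⅙ + 0 = -13327/3 + 0 = -13327/3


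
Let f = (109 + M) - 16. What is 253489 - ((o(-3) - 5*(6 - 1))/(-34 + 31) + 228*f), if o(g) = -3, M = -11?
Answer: 704351/3 ≈ 2.3478e+5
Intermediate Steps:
f = 82 (f = (109 - 11) - 16 = 98 - 16 = 82)
253489 - ((o(-3) - 5*(6 - 1))/(-34 + 31) + 228*f) = 253489 - ((-3 - 5*(6 - 1))/(-34 + 31) + 228*82) = 253489 - ((-3 - 5*5)/(-3) + 18696) = 253489 - ((-3 - 25)*(-1/3) + 18696) = 253489 - (-28*(-1/3) + 18696) = 253489 - (28/3 + 18696) = 253489 - 1*56116/3 = 253489 - 56116/3 = 704351/3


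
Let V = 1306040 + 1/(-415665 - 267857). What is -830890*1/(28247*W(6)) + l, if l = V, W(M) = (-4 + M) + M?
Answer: 50432451392327581/38614891868 ≈ 1.3060e+6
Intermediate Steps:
W(M) = -4 + 2*M
V = 892707072879/683522 (V = 1306040 + 1/(-683522) = 1306040 - 1/683522 = 892707072879/683522 ≈ 1.3060e+6)
l = 892707072879/683522 ≈ 1.3060e+6
-830890*1/(28247*W(6)) + l = -830890*1/(28247*(-4 + 2*6)) + 892707072879/683522 = -830890*1/(28247*(-4 + 12)) + 892707072879/683522 = -830890/(28247*8) + 892707072879/683522 = -830890/225976 + 892707072879/683522 = -830890*1/225976 + 892707072879/683522 = -415445/112988 + 892707072879/683522 = 50432451392327581/38614891868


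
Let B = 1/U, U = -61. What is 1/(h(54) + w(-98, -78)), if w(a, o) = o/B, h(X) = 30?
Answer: 1/4788 ≈ 0.00020886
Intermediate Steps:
B = -1/61 (B = 1/(-61) = -1/61 ≈ -0.016393)
w(a, o) = -61*o (w(a, o) = o/(-1/61) = o*(-61) = -61*o)
1/(h(54) + w(-98, -78)) = 1/(30 - 61*(-78)) = 1/(30 + 4758) = 1/4788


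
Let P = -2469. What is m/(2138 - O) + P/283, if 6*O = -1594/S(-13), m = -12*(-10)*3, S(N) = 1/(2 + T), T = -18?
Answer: -7977081/896827 ≈ -8.8948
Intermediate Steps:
S(N) = -1/16 (S(N) = 1/(2 - 18) = 1/(-16) = -1/16)
m = 360 (m = 120*3 = 360)
O = 12752/3 (O = (-1594/(-1/16))/6 = (-1594*(-16))/6 = (1/6)*25504 = 12752/3 ≈ 4250.7)
m/(2138 - O) + P/283 = 360/(2138 - 1*12752/3) - 2469/283 = 360/(2138 - 12752/3) - 2469*1/283 = 360/(-6338/3) - 2469/283 = 360*(-3/6338) - 2469/283 = -540/3169 - 2469/283 = -7977081/896827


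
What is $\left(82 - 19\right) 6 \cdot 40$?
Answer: $15120$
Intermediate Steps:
$\left(82 - 19\right) 6 \cdot 40 = 63 \cdot 240 = 15120$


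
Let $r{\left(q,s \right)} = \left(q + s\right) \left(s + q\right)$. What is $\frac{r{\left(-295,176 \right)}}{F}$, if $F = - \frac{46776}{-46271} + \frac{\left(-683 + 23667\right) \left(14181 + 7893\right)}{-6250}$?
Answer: $- \frac{2047636346875}{11737622357568} \approx -0.17445$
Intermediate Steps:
$F = - \frac{11737622357568}{144596875}$ ($F = \left(-46776\right) \left(- \frac{1}{46271}\right) + 22984 \cdot 22074 \left(- \frac{1}{6250}\right) = \frac{46776}{46271} + 507348816 \left(- \frac{1}{6250}\right) = \frac{46776}{46271} - \frac{253674408}{3125} = - \frac{11737622357568}{144596875} \approx -81175.0$)
$r{\left(q,s \right)} = \left(q + s\right)^{2}$ ($r{\left(q,s \right)} = \left(q + s\right) \left(q + s\right) = \left(q + s\right)^{2}$)
$\frac{r{\left(-295,176 \right)}}{F} = \frac{\left(-295 + 176\right)^{2}}{- \frac{11737622357568}{144596875}} = \left(-119\right)^{2} \left(- \frac{144596875}{11737622357568}\right) = 14161 \left(- \frac{144596875}{11737622357568}\right) = - \frac{2047636346875}{11737622357568}$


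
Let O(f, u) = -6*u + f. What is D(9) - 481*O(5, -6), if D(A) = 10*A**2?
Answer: -18911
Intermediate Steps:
O(f, u) = f - 6*u
D(9) - 481*O(5, -6) = 10*9**2 - 481*(5 - 6*(-6)) = 10*81 - 481*(5 + 36) = 810 - 481*41 = 810 - 19721 = -18911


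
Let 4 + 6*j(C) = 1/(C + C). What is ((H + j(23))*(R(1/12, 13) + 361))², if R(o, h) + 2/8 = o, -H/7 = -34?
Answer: 2234715256200625/304704 ≈ 7.3341e+9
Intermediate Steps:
H = 238 (H = -7*(-34) = 238)
R(o, h) = -¼ + o
j(C) = -⅔ + 1/(12*C) (j(C) = -⅔ + 1/(6*(C + C)) = -⅔ + 1/(6*((2*C))) = -⅔ + (1/(2*C))/6 = -⅔ + 1/(12*C))
((H + j(23))*(R(1/12, 13) + 361))² = ((238 + (1/12)*(1 - 8*23)/23)*((-¼ + 1/12) + 361))² = ((238 + (1/12)*(1/23)*(1 - 184))*((-¼ + 1/12) + 361))² = ((238 + (1/12)*(1/23)*(-183))*(-⅙ + 361))² = ((238 - 61/92)*(2165/6))² = ((21835/92)*(2165/6))² = (47272775/552)² = 2234715256200625/304704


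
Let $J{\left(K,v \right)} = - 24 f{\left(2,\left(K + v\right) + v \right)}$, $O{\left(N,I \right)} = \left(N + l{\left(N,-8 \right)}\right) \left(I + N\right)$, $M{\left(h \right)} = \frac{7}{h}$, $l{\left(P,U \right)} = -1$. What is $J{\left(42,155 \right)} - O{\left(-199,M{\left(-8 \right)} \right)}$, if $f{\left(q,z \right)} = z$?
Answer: $-48423$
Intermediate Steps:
$O{\left(N,I \right)} = \left(-1 + N\right) \left(I + N\right)$ ($O{\left(N,I \right)} = \left(N - 1\right) \left(I + N\right) = \left(-1 + N\right) \left(I + N\right)$)
$J{\left(K,v \right)} = - 48 v - 24 K$ ($J{\left(K,v \right)} = - 24 \left(\left(K + v\right) + v\right) = - 24 \left(K + 2 v\right) = - 48 v - 24 K$)
$J{\left(42,155 \right)} - O{\left(-199,M{\left(-8 \right)} \right)} = \left(\left(-48\right) 155 - 1008\right) - \left(\left(-199\right)^{2} - \frac{7}{-8} - -199 + \frac{7}{-8} \left(-199\right)\right) = \left(-7440 - 1008\right) - \left(39601 - 7 \left(- \frac{1}{8}\right) + 199 + 7 \left(- \frac{1}{8}\right) \left(-199\right)\right) = -8448 - \left(39601 - - \frac{7}{8} + 199 - - \frac{1393}{8}\right) = -8448 - \left(39601 + \frac{7}{8} + 199 + \frac{1393}{8}\right) = -8448 - 39975 = -48423$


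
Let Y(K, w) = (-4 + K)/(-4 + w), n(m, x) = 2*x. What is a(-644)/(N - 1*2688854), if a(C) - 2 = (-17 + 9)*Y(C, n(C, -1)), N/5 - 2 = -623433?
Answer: 862/5806009 ≈ 0.00014847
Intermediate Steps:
N = -3117155 (N = 10 + 5*(-623433) = 10 - 3117165 = -3117155)
Y(K, w) = (-4 + K)/(-4 + w)
a(C) = -10/3 + 4*C/3 (a(C) = 2 + (-17 + 9)*((-4 + C)/(-4 + 2*(-1))) = 2 - 8*(-4 + C)/(-4 - 2) = 2 - 8*(-4 + C)/(-6) = 2 - (-4)*(-4 + C)/3 = 2 - 8*(⅔ - C/6) = 2 + (-16/3 + 4*C/3) = -10/3 + 4*C/3)
a(-644)/(N - 1*2688854) = (-10/3 + (4/3)*(-644))/(-3117155 - 1*2688854) = (-10/3 - 2576/3)/(-3117155 - 2688854) = -862/(-5806009) = -862*(-1/5806009) = 862/5806009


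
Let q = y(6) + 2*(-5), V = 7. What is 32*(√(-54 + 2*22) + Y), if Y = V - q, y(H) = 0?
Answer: 544 + 32*I*√10 ≈ 544.0 + 101.19*I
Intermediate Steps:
q = -10 (q = 0 + 2*(-5) = 0 - 10 = -10)
Y = 17 (Y = 7 - 1*(-10) = 7 + 10 = 17)
32*(√(-54 + 2*22) + Y) = 32*(√(-54 + 2*22) + 17) = 32*(√(-54 + 44) + 17) = 32*(√(-10) + 17) = 32*(I*√10 + 17) = 32*(17 + I*√10) = 544 + 32*I*√10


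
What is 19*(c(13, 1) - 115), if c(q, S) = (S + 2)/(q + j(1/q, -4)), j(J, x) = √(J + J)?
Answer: -4786442/2195 - 57*√26/2195 ≈ -2180.7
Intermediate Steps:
j(J, x) = √2*√J (j(J, x) = √(2*J) = √2*√J)
c(q, S) = (2 + S)/(q + √2*√(1/q)) (c(q, S) = (S + 2)/(q + √2*√(1/q)) = (2 + S)/(q + √2*√(1/q)))
19*(c(13, 1) - 115) = 19*((2 + 1)/(13 + √2*√(1/13)) - 115) = 19*(3/(13 + √2*√(1/13)) - 115) = 19*(3/(13 + √2*(√13/13)) - 115) = 19*(3/(13 + √26/13) - 115) = 19*(-115 + 3/(13 + √26/13)) = -2185 + 57/(13 + √26/13)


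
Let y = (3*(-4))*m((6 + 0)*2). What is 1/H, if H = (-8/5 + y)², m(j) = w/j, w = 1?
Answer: 25/169 ≈ 0.14793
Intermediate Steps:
m(j) = 1/j
y = -1 (y = (3*(-4))/(((6 + 0)*2)) = -12/(6*2) = -12/12 = -12*1/12 = -1)
H = 169/25 (H = (-8/5 - 1)² = (-13/5)² = 169/25 ≈ 6.7600)
1/H = 1/(169/25) = 25/169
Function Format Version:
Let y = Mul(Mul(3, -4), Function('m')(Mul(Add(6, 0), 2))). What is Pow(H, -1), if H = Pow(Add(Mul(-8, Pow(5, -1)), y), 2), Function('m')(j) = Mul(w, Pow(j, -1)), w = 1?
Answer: Rational(25, 169) ≈ 0.14793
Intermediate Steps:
Function('m')(j) = Pow(j, -1) (Function('m')(j) = Mul(1, Pow(j, -1)) = Pow(j, -1))
y = -1 (y = Mul(Mul(3, -4), Pow(Mul(Add(6, 0), 2), -1)) = Mul(-12, Pow(Mul(6, 2), -1)) = Mul(-12, Pow(12, -1)) = Mul(-12, Rational(1, 12)) = -1)
H = Rational(169, 25) (H = Pow(Add(Mul(-8, Pow(5, -1)), -1), 2) = Pow(Add(Mul(-8, Rational(1, 5)), -1), 2) = Pow(Add(Rational(-8, 5), -1), 2) = Pow(Rational(-13, 5), 2) = Rational(169, 25) ≈ 6.7600)
Pow(H, -1) = Pow(Rational(169, 25), -1) = Rational(25, 169)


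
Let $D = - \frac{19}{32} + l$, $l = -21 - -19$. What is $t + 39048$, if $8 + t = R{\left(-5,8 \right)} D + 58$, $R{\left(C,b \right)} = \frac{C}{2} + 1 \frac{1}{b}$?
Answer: $\frac{10010665}{256} \approx 39104.0$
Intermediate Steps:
$R{\left(C,b \right)} = \frac{1}{b} + \frac{C}{2}$ ($R{\left(C,b \right)} = C \frac{1}{2} + \frac{1}{b} = \frac{C}{2} + \frac{1}{b} = \frac{1}{b} + \frac{C}{2}$)
$l = -2$ ($l = -21 + 19 = -2$)
$D = - \frac{83}{32}$ ($D = - \frac{19}{32} - 2 = - \frac{83}{32} \approx -2.5938$)
$t = \frac{14377}{256}$ ($t = -8 + \left(\left(\frac{1}{8} + \frac{1}{2} \left(-5\right)\right) \left(- \frac{83}{32}\right) + 58\right) = -8 + \left(\left(\frac{1}{8} - \frac{5}{2}\right) \left(- \frac{83}{32}\right) + 58\right) = -8 + \left(\left(- \frac{19}{8}\right) \left(- \frac{83}{32}\right) + 58\right) = -8 + \left(\frac{1577}{256} + 58\right) = -8 + \frac{16425}{256} = \frac{14377}{256} \approx 56.16$)
$t + 39048 = \frac{14377}{256} + 39048 = \frac{10010665}{256}$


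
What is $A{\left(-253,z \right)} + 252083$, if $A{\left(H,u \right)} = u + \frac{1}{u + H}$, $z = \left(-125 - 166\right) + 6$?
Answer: $\frac{135467323}{538} \approx 2.518 \cdot 10^{5}$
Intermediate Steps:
$z = -285$ ($z = -291 + 6 = -285$)
$A{\left(H,u \right)} = u + \frac{1}{H + u}$
$A{\left(-253,z \right)} + 252083 = \frac{1 + \left(-285\right)^{2} - -72105}{-253 - 285} + 252083 = \frac{1 + 81225 + 72105}{-538} + 252083 = \left(- \frac{1}{538}\right) 153331 + 252083 = - \frac{153331}{538} + 252083 = \frac{135467323}{538}$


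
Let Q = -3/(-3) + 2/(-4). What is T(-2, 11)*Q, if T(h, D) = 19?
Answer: 19/2 ≈ 9.5000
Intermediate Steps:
Q = 1/2 (Q = -3*(-1/3) + 2*(-1/4) = 1 - 1/2 = 1/2 ≈ 0.50000)
T(-2, 11)*Q = 19*(1/2) = 19/2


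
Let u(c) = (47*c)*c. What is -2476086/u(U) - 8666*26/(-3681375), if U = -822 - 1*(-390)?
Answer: -396615586589/1793919312000 ≈ -0.22109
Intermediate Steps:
U = -432 (U = -822 + 390 = -432)
u(c) = 47*c**2
-2476086/u(U) - 8666*26/(-3681375) = -2476086/(47*(-432)**2) - 8666*26/(-3681375) = -2476086/(47*186624) - 225316*(-1/3681375) = -2476086/8771328 + 225316/3681375 = -2476086*1/8771328 + 225316/3681375 = -412681/1461888 + 225316/3681375 = -396615586589/1793919312000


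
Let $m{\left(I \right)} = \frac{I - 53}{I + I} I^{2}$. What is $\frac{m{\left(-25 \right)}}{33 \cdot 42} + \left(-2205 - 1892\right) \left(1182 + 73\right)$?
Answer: $- \frac{2375481245}{462} \approx -5.1417 \cdot 10^{6}$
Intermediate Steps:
$m{\left(I \right)} = \frac{I \left(-53 + I\right)}{2}$ ($m{\left(I \right)} = \frac{-53 + I}{2 I} I^{2} = \frac{I \left(-53 + I\right)}{2}$)
$\frac{m{\left(-25 \right)}}{33 \cdot 42} + \left(-2205 - 1892\right) \left(1182 + 73\right) = \frac{\frac{1}{2} \left(-25\right) \left(-53 - 25\right)}{33 \cdot 42} + \left(-2205 - 1892\right) \left(1182 + 73\right) = \frac{\frac{1}{2} \left(-25\right) \left(-78\right)}{1386} - 5141735 = 975 \cdot \frac{1}{1386} - 5141735 = \frac{325}{462} - 5141735 = - \frac{2375481245}{462}$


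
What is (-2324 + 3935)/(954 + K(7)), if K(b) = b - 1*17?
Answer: 1611/944 ≈ 1.7066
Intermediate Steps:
K(b) = -17 + b (K(b) = b - 17 = -17 + b)
(-2324 + 3935)/(954 + K(7)) = (-2324 + 3935)/(954 + (-17 + 7)) = 1611/(954 - 10) = 1611/944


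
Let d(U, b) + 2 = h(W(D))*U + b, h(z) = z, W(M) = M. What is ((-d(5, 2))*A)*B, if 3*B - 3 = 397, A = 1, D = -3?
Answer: 2000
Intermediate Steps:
d(U, b) = -2 + b - 3*U (d(U, b) = -2 + (-3*U + b) = -2 + (b - 3*U) = -2 + b - 3*U)
B = 400/3 (B = 1 + (⅓)*397 = 1 + 397/3 = 400/3 ≈ 133.33)
((-d(5, 2))*A)*B = (-(-2 + 2 - 3*5)*1)*(400/3) = (-(-2 + 2 - 15)*1)*(400/3) = (-1*(-15)*1)*(400/3) = (15*1)*(400/3) = 15*(400/3) = 2000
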